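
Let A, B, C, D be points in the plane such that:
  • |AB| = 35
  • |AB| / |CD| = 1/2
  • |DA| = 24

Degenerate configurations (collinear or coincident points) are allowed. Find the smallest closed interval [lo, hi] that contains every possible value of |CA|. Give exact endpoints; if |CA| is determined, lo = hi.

|AB| ∈ {35}
|AD| ∈ {24}
|CD| ∈ {70}
|BD| ∈ [11, 59]
|AC| ∈ [46, 94]
|BC| ∈ [11, 129]

|CA| ∈ [46, 94]  (≈ [46.0000, 94.0000])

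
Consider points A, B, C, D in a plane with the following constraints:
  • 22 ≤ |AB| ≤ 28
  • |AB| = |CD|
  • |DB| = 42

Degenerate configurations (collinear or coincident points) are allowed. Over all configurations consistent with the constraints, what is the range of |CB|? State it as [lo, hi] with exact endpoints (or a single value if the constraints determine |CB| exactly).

|AB| ∈ [22, 28]
|BD| ∈ {42}
|CD| ∈ [22, 28]
|AD| ∈ [14, 70]
|BC| ∈ [14, 70]
|AC| ∈ [0, 98]

|CB| ∈ [14, 70]  (≈ [14.0000, 70.0000])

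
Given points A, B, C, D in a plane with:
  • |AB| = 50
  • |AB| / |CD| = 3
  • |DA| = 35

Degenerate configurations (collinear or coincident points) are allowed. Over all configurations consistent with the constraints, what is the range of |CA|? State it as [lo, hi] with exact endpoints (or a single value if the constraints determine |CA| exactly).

|CA| ∈ [55/3, 155/3]  (≈ [18.3333, 51.6667])

|AB| ∈ {50}
|AD| ∈ {35}
|CD| ∈ {50/3}
|BD| ∈ [15, 85]
|AC| ∈ [55/3, 155/3]
|BC| ∈ [0, 305/3]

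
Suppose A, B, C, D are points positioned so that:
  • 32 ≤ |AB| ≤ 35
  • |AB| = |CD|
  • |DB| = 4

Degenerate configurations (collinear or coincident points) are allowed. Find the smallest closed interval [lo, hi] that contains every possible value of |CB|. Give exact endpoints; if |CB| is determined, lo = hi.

|CB| ∈ [28, 39]  (≈ [28.0000, 39.0000])

|AB| ∈ [32, 35]
|BD| ∈ {4}
|CD| ∈ [32, 35]
|AD| ∈ [28, 39]
|BC| ∈ [28, 39]
|AC| ∈ [0, 74]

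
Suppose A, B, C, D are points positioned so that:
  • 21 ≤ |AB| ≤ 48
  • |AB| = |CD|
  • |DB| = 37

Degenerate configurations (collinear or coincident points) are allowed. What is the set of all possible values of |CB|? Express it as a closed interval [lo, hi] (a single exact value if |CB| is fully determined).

|AB| ∈ [21, 48]
|BD| ∈ {37}
|CD| ∈ [21, 48]
|AD| ∈ [0, 85]
|BC| ∈ [0, 85]
|AC| ∈ [0, 133]

|CB| ∈ [0, 85]  (≈ [0.0000, 85.0000])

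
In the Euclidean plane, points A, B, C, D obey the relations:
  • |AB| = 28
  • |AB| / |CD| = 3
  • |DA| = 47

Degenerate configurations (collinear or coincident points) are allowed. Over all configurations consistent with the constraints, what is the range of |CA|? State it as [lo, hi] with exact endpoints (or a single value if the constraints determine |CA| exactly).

|CA| ∈ [113/3, 169/3]  (≈ [37.6667, 56.3333])

|AB| ∈ {28}
|AD| ∈ {47}
|CD| ∈ {28/3}
|BD| ∈ [19, 75]
|AC| ∈ [113/3, 169/3]
|BC| ∈ [29/3, 253/3]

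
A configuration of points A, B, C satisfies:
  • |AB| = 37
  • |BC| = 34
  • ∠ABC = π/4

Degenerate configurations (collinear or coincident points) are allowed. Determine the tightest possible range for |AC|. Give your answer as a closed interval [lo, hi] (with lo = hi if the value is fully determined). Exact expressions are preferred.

|AB| ∈ {37}
|BC| ∈ {34}
|AC| ∈ {√(2525 - 1258·√(2))}

|AC| = √(2525 - 1258·√(2))  (≈ 27.3115)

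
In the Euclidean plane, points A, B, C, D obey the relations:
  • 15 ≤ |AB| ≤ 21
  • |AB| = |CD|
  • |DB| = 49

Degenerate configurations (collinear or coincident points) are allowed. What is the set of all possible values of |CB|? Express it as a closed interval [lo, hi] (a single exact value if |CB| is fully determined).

|CB| ∈ [28, 70]  (≈ [28.0000, 70.0000])

|AB| ∈ [15, 21]
|BD| ∈ {49}
|CD| ∈ [15, 21]
|AD| ∈ [28, 70]
|BC| ∈ [28, 70]
|AC| ∈ [7, 91]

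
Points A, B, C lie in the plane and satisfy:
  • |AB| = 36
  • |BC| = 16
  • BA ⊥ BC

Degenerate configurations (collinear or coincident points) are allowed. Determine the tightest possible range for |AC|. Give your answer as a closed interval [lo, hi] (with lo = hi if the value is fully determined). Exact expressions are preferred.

|AC| = 4·√(97)  (≈ 39.3954)

|AB| ∈ {36}
|BC| ∈ {16}
|AC| ∈ {4·√(97)}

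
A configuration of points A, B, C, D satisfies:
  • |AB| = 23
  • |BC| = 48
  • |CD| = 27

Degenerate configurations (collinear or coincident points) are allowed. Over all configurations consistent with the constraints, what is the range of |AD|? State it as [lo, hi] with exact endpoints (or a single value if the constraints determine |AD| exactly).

|AD| ∈ [0, 98]  (≈ [0.0000, 98.0000])

|AB| ∈ {23}
|BC| ∈ {48}
|CD| ∈ {27}
|AC| ∈ [25, 71]
|BD| ∈ [21, 75]
|AD| ∈ [0, 98]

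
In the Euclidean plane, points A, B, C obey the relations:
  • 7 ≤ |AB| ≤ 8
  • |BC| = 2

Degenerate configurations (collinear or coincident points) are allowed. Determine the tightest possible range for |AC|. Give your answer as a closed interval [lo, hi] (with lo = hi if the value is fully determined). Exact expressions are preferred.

|AC| ∈ [5, 10]  (≈ [5.0000, 10.0000])

|AB| ∈ [7, 8]
|BC| ∈ {2}
|AC| ∈ [5, 10]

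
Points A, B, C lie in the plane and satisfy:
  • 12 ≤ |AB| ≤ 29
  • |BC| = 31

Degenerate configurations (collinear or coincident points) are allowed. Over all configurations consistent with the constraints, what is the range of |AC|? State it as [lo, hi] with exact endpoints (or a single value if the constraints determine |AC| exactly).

|AB| ∈ [12, 29]
|BC| ∈ {31}
|AC| ∈ [2, 60]

|AC| ∈ [2, 60]  (≈ [2.0000, 60.0000])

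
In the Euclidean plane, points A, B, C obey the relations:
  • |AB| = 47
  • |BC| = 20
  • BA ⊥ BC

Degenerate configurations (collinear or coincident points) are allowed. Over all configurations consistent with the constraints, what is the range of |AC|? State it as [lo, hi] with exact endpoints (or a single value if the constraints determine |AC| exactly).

|AB| ∈ {47}
|BC| ∈ {20}
|AC| ∈ {√(2609)}

|AC| = √(2609)  (≈ 51.0784)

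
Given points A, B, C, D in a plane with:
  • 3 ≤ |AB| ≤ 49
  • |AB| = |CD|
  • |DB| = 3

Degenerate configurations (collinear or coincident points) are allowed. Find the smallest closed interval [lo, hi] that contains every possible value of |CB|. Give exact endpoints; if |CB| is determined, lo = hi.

|AB| ∈ [3, 49]
|BD| ∈ {3}
|CD| ∈ [3, 49]
|AD| ∈ [0, 52]
|BC| ∈ [0, 52]
|AC| ∈ [0, 101]

|CB| ∈ [0, 52]  (≈ [0.0000, 52.0000])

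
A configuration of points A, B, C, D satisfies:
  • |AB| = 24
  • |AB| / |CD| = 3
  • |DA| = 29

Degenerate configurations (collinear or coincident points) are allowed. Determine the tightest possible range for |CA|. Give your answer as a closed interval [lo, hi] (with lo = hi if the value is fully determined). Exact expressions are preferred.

|AB| ∈ {24}
|AD| ∈ {29}
|CD| ∈ {8}
|BD| ∈ [5, 53]
|AC| ∈ [21, 37]
|BC| ∈ [0, 61]

|CA| ∈ [21, 37]  (≈ [21.0000, 37.0000])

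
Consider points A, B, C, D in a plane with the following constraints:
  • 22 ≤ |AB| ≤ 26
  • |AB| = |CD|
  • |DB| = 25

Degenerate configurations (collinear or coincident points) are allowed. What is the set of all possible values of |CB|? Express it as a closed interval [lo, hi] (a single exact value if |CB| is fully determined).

|AB| ∈ [22, 26]
|BD| ∈ {25}
|CD| ∈ [22, 26]
|AD| ∈ [0, 51]
|BC| ∈ [0, 51]
|AC| ∈ [0, 77]

|CB| ∈ [0, 51]  (≈ [0.0000, 51.0000])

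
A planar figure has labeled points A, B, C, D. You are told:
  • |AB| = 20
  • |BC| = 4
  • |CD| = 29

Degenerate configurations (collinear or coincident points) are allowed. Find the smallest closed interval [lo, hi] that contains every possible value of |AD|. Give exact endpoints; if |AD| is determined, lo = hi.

|AD| ∈ [5, 53]  (≈ [5.0000, 53.0000])

|AB| ∈ {20}
|BC| ∈ {4}
|CD| ∈ {29}
|AC| ∈ [16, 24]
|BD| ∈ [25, 33]
|AD| ∈ [5, 53]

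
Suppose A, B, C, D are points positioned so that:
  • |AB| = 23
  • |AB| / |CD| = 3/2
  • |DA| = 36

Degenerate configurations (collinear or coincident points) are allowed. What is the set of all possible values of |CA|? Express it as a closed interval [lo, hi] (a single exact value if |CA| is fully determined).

|AB| ∈ {23}
|AD| ∈ {36}
|CD| ∈ {46/3}
|BD| ∈ [13, 59]
|AC| ∈ [62/3, 154/3]
|BC| ∈ [0, 223/3]

|CA| ∈ [62/3, 154/3]  (≈ [20.6667, 51.3333])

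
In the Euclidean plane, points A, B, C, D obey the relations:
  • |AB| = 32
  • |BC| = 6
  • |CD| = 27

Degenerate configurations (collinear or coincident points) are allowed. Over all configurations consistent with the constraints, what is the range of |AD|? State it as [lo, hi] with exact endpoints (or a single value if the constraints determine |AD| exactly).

|AB| ∈ {32}
|BC| ∈ {6}
|CD| ∈ {27}
|AC| ∈ [26, 38]
|BD| ∈ [21, 33]
|AD| ∈ [0, 65]

|AD| ∈ [0, 65]  (≈ [0.0000, 65.0000])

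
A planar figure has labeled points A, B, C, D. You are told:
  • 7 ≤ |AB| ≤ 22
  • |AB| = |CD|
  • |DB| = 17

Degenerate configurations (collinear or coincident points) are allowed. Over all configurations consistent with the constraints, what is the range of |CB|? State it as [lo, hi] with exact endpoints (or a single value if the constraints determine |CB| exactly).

|CB| ∈ [0, 39]  (≈ [0.0000, 39.0000])

|AB| ∈ [7, 22]
|BD| ∈ {17}
|CD| ∈ [7, 22]
|AD| ∈ [0, 39]
|BC| ∈ [0, 39]
|AC| ∈ [0, 61]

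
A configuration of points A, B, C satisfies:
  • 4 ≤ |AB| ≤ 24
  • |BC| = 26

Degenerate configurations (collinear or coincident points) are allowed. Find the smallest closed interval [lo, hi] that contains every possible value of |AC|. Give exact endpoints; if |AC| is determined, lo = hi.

|AB| ∈ [4, 24]
|BC| ∈ {26}
|AC| ∈ [2, 50]

|AC| ∈ [2, 50]  (≈ [2.0000, 50.0000])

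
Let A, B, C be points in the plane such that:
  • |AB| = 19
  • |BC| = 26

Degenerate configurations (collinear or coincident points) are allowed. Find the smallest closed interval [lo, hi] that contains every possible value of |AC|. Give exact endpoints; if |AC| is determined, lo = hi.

|AC| ∈ [7, 45]  (≈ [7.0000, 45.0000])

|AB| ∈ {19}
|BC| ∈ {26}
|AC| ∈ [7, 45]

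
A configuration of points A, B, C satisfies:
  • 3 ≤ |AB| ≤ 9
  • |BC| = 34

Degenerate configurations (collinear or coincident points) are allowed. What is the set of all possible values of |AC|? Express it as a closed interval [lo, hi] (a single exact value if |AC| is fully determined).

|AC| ∈ [25, 43]  (≈ [25.0000, 43.0000])

|AB| ∈ [3, 9]
|BC| ∈ {34}
|AC| ∈ [25, 43]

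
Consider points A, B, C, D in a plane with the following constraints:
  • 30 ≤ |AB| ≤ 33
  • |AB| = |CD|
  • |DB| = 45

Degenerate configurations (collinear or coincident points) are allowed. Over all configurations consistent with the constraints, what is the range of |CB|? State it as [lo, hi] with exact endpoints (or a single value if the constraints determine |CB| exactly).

|CB| ∈ [12, 78]  (≈ [12.0000, 78.0000])

|AB| ∈ [30, 33]
|BD| ∈ {45}
|CD| ∈ [30, 33]
|AD| ∈ [12, 78]
|BC| ∈ [12, 78]
|AC| ∈ [0, 111]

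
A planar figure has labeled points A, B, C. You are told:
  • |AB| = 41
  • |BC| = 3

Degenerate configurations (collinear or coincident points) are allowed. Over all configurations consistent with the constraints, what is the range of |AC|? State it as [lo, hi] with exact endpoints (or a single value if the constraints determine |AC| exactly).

|AC| ∈ [38, 44]  (≈ [38.0000, 44.0000])

|AB| ∈ {41}
|BC| ∈ {3}
|AC| ∈ [38, 44]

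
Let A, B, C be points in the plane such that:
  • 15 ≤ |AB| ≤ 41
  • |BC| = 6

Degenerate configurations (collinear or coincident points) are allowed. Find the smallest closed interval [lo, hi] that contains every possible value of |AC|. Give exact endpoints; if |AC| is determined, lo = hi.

|AB| ∈ [15, 41]
|BC| ∈ {6}
|AC| ∈ [9, 47]

|AC| ∈ [9, 47]  (≈ [9.0000, 47.0000])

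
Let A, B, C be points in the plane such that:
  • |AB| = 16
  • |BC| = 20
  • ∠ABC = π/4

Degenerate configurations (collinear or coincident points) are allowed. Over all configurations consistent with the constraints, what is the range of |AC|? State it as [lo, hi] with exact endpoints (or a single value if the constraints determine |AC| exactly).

|AB| ∈ {16}
|BC| ∈ {20}
|AC| ∈ {4·√(41 - 20·√(2))}

|AC| = 4·√(41 - 20·√(2))  (≈ 14.2636)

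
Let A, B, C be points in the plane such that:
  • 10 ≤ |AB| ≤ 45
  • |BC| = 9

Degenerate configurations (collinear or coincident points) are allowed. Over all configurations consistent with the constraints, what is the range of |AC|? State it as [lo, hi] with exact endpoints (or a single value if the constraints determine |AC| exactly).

|AC| ∈ [1, 54]  (≈ [1.0000, 54.0000])

|AB| ∈ [10, 45]
|BC| ∈ {9}
|AC| ∈ [1, 54]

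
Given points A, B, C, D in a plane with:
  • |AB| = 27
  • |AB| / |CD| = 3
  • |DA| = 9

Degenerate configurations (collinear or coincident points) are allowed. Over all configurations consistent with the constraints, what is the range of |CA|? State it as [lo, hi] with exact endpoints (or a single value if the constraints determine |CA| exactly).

|AB| ∈ {27}
|AD| ∈ {9}
|CD| ∈ {9}
|BD| ∈ [18, 36]
|AC| ∈ [0, 18]
|BC| ∈ [9, 45]

|CA| ∈ [0, 18]  (≈ [0.0000, 18.0000])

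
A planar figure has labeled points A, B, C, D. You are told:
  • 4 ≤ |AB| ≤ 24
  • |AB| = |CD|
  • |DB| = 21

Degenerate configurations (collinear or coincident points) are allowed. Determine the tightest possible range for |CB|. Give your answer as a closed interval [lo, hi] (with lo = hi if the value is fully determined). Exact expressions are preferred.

|AB| ∈ [4, 24]
|BD| ∈ {21}
|CD| ∈ [4, 24]
|AD| ∈ [0, 45]
|BC| ∈ [0, 45]
|AC| ∈ [0, 69]

|CB| ∈ [0, 45]  (≈ [0.0000, 45.0000])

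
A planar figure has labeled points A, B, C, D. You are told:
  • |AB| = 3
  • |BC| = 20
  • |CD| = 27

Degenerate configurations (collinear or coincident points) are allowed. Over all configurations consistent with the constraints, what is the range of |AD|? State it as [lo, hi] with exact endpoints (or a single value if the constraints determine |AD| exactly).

|AD| ∈ [4, 50]  (≈ [4.0000, 50.0000])

|AB| ∈ {3}
|BC| ∈ {20}
|CD| ∈ {27}
|AC| ∈ [17, 23]
|BD| ∈ [7, 47]
|AD| ∈ [4, 50]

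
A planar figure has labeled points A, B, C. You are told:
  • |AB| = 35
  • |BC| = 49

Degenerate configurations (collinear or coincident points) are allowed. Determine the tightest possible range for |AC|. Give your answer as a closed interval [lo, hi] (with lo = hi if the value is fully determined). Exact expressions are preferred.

|AB| ∈ {35}
|BC| ∈ {49}
|AC| ∈ [14, 84]

|AC| ∈ [14, 84]  (≈ [14.0000, 84.0000])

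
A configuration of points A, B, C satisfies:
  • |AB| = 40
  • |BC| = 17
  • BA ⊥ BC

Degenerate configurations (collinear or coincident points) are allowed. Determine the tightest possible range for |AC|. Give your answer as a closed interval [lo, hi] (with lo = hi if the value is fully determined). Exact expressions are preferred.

|AC| = √(1889)  (≈ 43.4626)

|AB| ∈ {40}
|BC| ∈ {17}
|AC| ∈ {√(1889)}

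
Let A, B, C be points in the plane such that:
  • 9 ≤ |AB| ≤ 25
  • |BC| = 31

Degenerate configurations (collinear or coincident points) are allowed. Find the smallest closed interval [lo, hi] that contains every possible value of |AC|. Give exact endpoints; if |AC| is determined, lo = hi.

|AC| ∈ [6, 56]  (≈ [6.0000, 56.0000])

|AB| ∈ [9, 25]
|BC| ∈ {31}
|AC| ∈ [6, 56]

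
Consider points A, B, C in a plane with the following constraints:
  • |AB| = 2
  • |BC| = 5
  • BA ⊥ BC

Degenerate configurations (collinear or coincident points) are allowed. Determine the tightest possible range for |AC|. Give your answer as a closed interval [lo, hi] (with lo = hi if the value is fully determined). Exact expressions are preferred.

|AC| = √(29)  (≈ 5.3852)

|AB| ∈ {2}
|BC| ∈ {5}
|AC| ∈ {√(29)}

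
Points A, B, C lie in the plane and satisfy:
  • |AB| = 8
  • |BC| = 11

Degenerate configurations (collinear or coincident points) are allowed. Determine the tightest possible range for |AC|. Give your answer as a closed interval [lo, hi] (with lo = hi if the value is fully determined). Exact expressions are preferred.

|AB| ∈ {8}
|BC| ∈ {11}
|AC| ∈ [3, 19]

|AC| ∈ [3, 19]  (≈ [3.0000, 19.0000])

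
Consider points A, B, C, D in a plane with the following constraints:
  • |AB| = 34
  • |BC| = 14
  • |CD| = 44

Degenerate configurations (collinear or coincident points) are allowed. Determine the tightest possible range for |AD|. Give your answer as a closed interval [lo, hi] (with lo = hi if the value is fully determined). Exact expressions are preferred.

|AB| ∈ {34}
|BC| ∈ {14}
|CD| ∈ {44}
|AC| ∈ [20, 48]
|BD| ∈ [30, 58]
|AD| ∈ [0, 92]

|AD| ∈ [0, 92]  (≈ [0.0000, 92.0000])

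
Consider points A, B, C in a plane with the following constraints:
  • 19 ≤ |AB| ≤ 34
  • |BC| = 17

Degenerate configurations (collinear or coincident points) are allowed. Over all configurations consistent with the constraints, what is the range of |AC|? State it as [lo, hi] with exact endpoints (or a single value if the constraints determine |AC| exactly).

|AB| ∈ [19, 34]
|BC| ∈ {17}
|AC| ∈ [2, 51]

|AC| ∈ [2, 51]  (≈ [2.0000, 51.0000])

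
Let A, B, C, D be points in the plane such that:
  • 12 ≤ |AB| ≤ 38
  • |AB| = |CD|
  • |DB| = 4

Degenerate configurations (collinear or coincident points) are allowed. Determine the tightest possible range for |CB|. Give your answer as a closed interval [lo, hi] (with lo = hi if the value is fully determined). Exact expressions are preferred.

|AB| ∈ [12, 38]
|BD| ∈ {4}
|CD| ∈ [12, 38]
|AD| ∈ [8, 42]
|BC| ∈ [8, 42]
|AC| ∈ [0, 80]

|CB| ∈ [8, 42]  (≈ [8.0000, 42.0000])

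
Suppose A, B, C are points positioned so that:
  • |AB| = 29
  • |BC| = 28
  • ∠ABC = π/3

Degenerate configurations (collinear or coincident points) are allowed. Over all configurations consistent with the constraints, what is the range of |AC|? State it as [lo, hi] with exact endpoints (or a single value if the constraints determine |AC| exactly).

|AB| ∈ {29}
|BC| ∈ {28}
|AC| ∈ {√(813)}

|AC| = √(813)  (≈ 28.5132)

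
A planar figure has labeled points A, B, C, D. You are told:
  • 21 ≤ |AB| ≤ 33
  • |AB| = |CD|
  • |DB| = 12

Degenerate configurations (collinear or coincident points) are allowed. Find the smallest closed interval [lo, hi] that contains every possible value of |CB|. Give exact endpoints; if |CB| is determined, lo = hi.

|AB| ∈ [21, 33]
|BD| ∈ {12}
|CD| ∈ [21, 33]
|AD| ∈ [9, 45]
|BC| ∈ [9, 45]
|AC| ∈ [0, 78]

|CB| ∈ [9, 45]  (≈ [9.0000, 45.0000])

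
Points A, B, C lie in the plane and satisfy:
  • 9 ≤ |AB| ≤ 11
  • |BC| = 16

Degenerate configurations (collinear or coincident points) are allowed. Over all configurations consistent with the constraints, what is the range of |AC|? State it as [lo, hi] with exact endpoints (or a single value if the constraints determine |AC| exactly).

|AB| ∈ [9, 11]
|BC| ∈ {16}
|AC| ∈ [5, 27]

|AC| ∈ [5, 27]  (≈ [5.0000, 27.0000])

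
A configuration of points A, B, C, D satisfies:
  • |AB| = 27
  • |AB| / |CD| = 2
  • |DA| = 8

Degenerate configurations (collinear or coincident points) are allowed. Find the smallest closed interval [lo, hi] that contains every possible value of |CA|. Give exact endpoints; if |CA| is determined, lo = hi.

|CA| ∈ [11/2, 43/2]  (≈ [5.5000, 21.5000])

|AB| ∈ {27}
|AD| ∈ {8}
|CD| ∈ {27/2}
|BD| ∈ [19, 35]
|AC| ∈ [11/2, 43/2]
|BC| ∈ [11/2, 97/2]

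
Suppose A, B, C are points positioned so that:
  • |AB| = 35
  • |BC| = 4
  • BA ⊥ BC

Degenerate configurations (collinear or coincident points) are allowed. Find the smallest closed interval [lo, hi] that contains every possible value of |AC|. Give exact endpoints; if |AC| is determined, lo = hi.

|AB| ∈ {35}
|BC| ∈ {4}
|AC| ∈ {√(1241)}

|AC| = √(1241)  (≈ 35.2278)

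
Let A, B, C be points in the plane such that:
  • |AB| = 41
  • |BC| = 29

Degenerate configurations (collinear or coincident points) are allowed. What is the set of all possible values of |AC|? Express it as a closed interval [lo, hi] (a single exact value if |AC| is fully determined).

|AB| ∈ {41}
|BC| ∈ {29}
|AC| ∈ [12, 70]

|AC| ∈ [12, 70]  (≈ [12.0000, 70.0000])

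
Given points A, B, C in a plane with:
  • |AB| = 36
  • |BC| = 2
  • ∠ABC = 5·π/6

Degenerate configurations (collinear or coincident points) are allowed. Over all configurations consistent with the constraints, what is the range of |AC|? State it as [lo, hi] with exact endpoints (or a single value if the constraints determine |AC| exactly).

|AB| ∈ {36}
|BC| ∈ {2}
|AC| ∈ {2·√(18·√(3) + 325)}

|AC| = 2·√(18·√(3) + 325)  (≈ 37.7453)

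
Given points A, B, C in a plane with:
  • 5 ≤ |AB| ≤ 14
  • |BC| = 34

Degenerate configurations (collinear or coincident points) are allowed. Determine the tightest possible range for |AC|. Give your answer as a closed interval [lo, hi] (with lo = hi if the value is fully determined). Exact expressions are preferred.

|AC| ∈ [20, 48]  (≈ [20.0000, 48.0000])

|AB| ∈ [5, 14]
|BC| ∈ {34}
|AC| ∈ [20, 48]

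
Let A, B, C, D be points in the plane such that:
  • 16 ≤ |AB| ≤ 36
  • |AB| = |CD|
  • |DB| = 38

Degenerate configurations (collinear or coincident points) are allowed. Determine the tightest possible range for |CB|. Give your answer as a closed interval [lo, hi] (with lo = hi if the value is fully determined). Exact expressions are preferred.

|CB| ∈ [2, 74]  (≈ [2.0000, 74.0000])

|AB| ∈ [16, 36]
|BD| ∈ {38}
|CD| ∈ [16, 36]
|AD| ∈ [2, 74]
|BC| ∈ [2, 74]
|AC| ∈ [0, 110]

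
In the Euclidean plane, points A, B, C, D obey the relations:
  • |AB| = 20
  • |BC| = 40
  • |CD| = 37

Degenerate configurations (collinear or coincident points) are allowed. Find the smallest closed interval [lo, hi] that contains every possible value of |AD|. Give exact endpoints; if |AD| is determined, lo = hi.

|AB| ∈ {20}
|BC| ∈ {40}
|CD| ∈ {37}
|AC| ∈ [20, 60]
|BD| ∈ [3, 77]
|AD| ∈ [0, 97]

|AD| ∈ [0, 97]  (≈ [0.0000, 97.0000])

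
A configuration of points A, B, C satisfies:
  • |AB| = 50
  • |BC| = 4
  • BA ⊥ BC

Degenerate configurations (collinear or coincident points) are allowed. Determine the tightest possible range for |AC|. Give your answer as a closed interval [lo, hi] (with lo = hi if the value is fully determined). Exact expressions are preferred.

|AC| = 2·√(629)  (≈ 50.1597)

|AB| ∈ {50}
|BC| ∈ {4}
|AC| ∈ {2·√(629)}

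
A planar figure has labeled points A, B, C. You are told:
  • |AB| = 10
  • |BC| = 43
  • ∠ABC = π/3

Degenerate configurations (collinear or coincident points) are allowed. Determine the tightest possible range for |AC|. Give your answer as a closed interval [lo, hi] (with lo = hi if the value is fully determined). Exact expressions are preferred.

|AC| = 7·√(31)  (≈ 38.9744)

|AB| ∈ {10}
|BC| ∈ {43}
|AC| ∈ {7·√(31)}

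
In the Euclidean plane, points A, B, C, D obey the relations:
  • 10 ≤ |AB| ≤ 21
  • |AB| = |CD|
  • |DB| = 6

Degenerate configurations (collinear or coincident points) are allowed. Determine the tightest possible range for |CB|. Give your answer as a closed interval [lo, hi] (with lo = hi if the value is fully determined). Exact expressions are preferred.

|AB| ∈ [10, 21]
|BD| ∈ {6}
|CD| ∈ [10, 21]
|AD| ∈ [4, 27]
|BC| ∈ [4, 27]
|AC| ∈ [0, 48]

|CB| ∈ [4, 27]  (≈ [4.0000, 27.0000])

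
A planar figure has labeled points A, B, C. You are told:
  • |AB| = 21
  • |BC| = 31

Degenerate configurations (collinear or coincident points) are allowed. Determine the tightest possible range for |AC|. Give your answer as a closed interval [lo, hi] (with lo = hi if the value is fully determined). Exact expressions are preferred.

|AB| ∈ {21}
|BC| ∈ {31}
|AC| ∈ [10, 52]

|AC| ∈ [10, 52]  (≈ [10.0000, 52.0000])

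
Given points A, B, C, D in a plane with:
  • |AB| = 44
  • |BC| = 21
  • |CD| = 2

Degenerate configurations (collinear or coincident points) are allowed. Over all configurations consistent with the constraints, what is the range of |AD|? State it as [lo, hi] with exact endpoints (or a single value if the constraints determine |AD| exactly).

|AD| ∈ [21, 67]  (≈ [21.0000, 67.0000])

|AB| ∈ {44}
|BC| ∈ {21}
|CD| ∈ {2}
|AC| ∈ [23, 65]
|BD| ∈ [19, 23]
|AD| ∈ [21, 67]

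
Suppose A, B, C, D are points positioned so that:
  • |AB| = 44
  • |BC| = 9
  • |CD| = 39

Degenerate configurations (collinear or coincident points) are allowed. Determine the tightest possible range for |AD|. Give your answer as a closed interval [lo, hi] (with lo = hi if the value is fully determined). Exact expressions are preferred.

|AB| ∈ {44}
|BC| ∈ {9}
|CD| ∈ {39}
|AC| ∈ [35, 53]
|BD| ∈ [30, 48]
|AD| ∈ [0, 92]

|AD| ∈ [0, 92]  (≈ [0.0000, 92.0000])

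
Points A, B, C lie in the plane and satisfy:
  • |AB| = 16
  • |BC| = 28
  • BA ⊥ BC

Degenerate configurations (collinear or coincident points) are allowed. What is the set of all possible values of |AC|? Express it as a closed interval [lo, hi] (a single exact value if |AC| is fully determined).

|AC| = 4·√(65)  (≈ 32.2490)

|AB| ∈ {16}
|BC| ∈ {28}
|AC| ∈ {4·√(65)}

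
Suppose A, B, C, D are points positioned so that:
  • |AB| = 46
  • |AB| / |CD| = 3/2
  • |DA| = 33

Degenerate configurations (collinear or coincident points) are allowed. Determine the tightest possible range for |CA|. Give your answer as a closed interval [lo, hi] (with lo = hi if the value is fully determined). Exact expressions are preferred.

|CA| ∈ [7/3, 191/3]  (≈ [2.3333, 63.6667])

|AB| ∈ {46}
|AD| ∈ {33}
|CD| ∈ {92/3}
|BD| ∈ [13, 79]
|AC| ∈ [7/3, 191/3]
|BC| ∈ [0, 329/3]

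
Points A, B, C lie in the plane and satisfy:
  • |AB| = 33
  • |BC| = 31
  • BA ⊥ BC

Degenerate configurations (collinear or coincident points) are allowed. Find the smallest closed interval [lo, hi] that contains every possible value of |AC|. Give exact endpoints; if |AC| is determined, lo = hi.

|AB| ∈ {33}
|BC| ∈ {31}
|AC| ∈ {5·√(82)}

|AC| = 5·√(82)  (≈ 45.2769)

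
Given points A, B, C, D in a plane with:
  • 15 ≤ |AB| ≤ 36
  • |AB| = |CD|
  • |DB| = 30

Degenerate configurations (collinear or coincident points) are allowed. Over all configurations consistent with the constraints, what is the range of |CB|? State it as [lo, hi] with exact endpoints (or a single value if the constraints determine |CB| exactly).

|AB| ∈ [15, 36]
|BD| ∈ {30}
|CD| ∈ [15, 36]
|AD| ∈ [0, 66]
|BC| ∈ [0, 66]
|AC| ∈ [0, 102]

|CB| ∈ [0, 66]  (≈ [0.0000, 66.0000])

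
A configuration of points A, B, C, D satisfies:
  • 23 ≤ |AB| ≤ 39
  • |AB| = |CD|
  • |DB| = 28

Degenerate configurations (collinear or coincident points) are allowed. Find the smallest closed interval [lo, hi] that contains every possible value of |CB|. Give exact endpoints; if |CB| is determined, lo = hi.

|CB| ∈ [0, 67]  (≈ [0.0000, 67.0000])

|AB| ∈ [23, 39]
|BD| ∈ {28}
|CD| ∈ [23, 39]
|AD| ∈ [0, 67]
|BC| ∈ [0, 67]
|AC| ∈ [0, 106]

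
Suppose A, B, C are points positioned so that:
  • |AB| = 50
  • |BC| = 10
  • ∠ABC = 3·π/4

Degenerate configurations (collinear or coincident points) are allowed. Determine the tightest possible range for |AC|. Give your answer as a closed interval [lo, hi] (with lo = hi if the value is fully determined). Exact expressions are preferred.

|AC| = 10·√(5·√(2) + 26)  (≈ 57.5074)

|AB| ∈ {50}
|BC| ∈ {10}
|AC| ∈ {10·√(5·√(2) + 26)}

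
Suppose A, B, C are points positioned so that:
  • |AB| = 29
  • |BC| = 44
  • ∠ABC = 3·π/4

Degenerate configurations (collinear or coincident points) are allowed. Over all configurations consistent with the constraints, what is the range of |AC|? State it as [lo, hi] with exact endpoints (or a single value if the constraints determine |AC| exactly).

|AB| ∈ {29}
|BC| ∈ {44}
|AC| ∈ {√(1276·√(2) + 2777)}

|AC| = √(1276·√(2) + 2777)  (≈ 67.6870)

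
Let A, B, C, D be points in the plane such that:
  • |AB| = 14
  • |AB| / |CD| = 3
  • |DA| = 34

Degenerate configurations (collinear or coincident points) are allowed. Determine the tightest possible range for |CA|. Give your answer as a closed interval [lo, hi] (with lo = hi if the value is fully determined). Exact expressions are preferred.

|CA| ∈ [88/3, 116/3]  (≈ [29.3333, 38.6667])

|AB| ∈ {14}
|AD| ∈ {34}
|CD| ∈ {14/3}
|BD| ∈ [20, 48]
|AC| ∈ [88/3, 116/3]
|BC| ∈ [46/3, 158/3]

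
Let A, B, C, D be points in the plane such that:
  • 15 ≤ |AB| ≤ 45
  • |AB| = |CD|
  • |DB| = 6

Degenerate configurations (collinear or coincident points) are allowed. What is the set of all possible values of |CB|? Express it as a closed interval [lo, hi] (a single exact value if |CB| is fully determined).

|CB| ∈ [9, 51]  (≈ [9.0000, 51.0000])

|AB| ∈ [15, 45]
|BD| ∈ {6}
|CD| ∈ [15, 45]
|AD| ∈ [9, 51]
|BC| ∈ [9, 51]
|AC| ∈ [0, 96]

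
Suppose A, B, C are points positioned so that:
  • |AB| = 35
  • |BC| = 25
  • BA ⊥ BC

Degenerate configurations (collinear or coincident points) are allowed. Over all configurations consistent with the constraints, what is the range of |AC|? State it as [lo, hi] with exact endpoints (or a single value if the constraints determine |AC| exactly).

|AB| ∈ {35}
|BC| ∈ {25}
|AC| ∈ {5·√(74)}

|AC| = 5·√(74)  (≈ 43.0116)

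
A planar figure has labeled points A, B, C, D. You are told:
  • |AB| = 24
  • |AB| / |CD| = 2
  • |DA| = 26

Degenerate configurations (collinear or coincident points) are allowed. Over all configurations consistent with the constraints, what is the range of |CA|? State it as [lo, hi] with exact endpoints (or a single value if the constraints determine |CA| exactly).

|CA| ∈ [14, 38]  (≈ [14.0000, 38.0000])

|AB| ∈ {24}
|AD| ∈ {26}
|CD| ∈ {12}
|BD| ∈ [2, 50]
|AC| ∈ [14, 38]
|BC| ∈ [0, 62]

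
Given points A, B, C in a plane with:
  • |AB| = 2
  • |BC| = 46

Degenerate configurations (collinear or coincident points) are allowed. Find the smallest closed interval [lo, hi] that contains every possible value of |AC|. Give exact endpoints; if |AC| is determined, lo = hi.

|AB| ∈ {2}
|BC| ∈ {46}
|AC| ∈ [44, 48]

|AC| ∈ [44, 48]  (≈ [44.0000, 48.0000])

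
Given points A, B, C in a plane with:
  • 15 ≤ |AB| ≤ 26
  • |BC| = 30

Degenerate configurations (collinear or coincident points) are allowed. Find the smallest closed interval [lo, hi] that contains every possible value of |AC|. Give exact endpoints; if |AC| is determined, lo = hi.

|AB| ∈ [15, 26]
|BC| ∈ {30}
|AC| ∈ [4, 56]

|AC| ∈ [4, 56]  (≈ [4.0000, 56.0000])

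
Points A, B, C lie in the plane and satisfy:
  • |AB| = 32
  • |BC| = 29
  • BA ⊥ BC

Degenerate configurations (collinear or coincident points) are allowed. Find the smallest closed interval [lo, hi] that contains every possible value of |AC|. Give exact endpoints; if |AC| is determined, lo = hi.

|AB| ∈ {32}
|BC| ∈ {29}
|AC| ∈ {√(1865)}

|AC| = √(1865)  (≈ 43.1856)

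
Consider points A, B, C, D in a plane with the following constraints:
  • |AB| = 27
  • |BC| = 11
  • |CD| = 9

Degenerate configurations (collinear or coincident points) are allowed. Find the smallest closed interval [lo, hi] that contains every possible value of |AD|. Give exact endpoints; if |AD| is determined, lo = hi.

|AB| ∈ {27}
|BC| ∈ {11}
|CD| ∈ {9}
|AC| ∈ [16, 38]
|BD| ∈ [2, 20]
|AD| ∈ [7, 47]

|AD| ∈ [7, 47]  (≈ [7.0000, 47.0000])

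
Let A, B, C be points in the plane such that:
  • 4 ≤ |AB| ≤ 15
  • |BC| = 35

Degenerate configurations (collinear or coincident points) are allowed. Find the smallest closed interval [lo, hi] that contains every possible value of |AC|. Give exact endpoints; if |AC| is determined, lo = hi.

|AC| ∈ [20, 50]  (≈ [20.0000, 50.0000])

|AB| ∈ [4, 15]
|BC| ∈ {35}
|AC| ∈ [20, 50]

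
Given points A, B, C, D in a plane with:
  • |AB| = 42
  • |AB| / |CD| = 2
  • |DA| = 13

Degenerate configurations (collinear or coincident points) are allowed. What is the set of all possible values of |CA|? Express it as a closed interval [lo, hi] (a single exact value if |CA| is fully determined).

|AB| ∈ {42}
|AD| ∈ {13}
|CD| ∈ {21}
|BD| ∈ [29, 55]
|AC| ∈ [8, 34]
|BC| ∈ [8, 76]

|CA| ∈ [8, 34]  (≈ [8.0000, 34.0000])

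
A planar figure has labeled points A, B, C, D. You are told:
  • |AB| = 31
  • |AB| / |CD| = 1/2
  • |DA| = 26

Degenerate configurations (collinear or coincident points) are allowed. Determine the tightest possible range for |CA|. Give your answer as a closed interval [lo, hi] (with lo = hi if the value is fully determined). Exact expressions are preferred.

|AB| ∈ {31}
|AD| ∈ {26}
|CD| ∈ {62}
|BD| ∈ [5, 57]
|AC| ∈ [36, 88]
|BC| ∈ [5, 119]

|CA| ∈ [36, 88]  (≈ [36.0000, 88.0000])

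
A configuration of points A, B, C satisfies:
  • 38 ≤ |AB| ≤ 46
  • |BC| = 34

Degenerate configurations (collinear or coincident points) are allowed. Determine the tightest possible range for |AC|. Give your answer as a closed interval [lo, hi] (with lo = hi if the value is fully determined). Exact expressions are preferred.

|AC| ∈ [4, 80]  (≈ [4.0000, 80.0000])

|AB| ∈ [38, 46]
|BC| ∈ {34}
|AC| ∈ [4, 80]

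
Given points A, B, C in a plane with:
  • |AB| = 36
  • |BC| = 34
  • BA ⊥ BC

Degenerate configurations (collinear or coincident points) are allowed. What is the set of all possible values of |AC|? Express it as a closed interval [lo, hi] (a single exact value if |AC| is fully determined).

|AC| = 2·√(613)  (≈ 49.5177)

|AB| ∈ {36}
|BC| ∈ {34}
|AC| ∈ {2·√(613)}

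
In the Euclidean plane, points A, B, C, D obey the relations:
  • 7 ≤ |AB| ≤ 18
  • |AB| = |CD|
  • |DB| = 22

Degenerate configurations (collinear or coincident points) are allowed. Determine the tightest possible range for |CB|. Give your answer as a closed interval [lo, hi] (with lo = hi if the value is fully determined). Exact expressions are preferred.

|AB| ∈ [7, 18]
|BD| ∈ {22}
|CD| ∈ [7, 18]
|AD| ∈ [4, 40]
|BC| ∈ [4, 40]
|AC| ∈ [0, 58]

|CB| ∈ [4, 40]  (≈ [4.0000, 40.0000])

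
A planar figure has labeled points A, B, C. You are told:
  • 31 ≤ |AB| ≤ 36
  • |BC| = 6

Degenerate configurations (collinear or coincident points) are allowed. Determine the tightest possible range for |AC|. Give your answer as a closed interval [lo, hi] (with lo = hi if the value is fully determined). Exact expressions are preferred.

|AC| ∈ [25, 42]  (≈ [25.0000, 42.0000])

|AB| ∈ [31, 36]
|BC| ∈ {6}
|AC| ∈ [25, 42]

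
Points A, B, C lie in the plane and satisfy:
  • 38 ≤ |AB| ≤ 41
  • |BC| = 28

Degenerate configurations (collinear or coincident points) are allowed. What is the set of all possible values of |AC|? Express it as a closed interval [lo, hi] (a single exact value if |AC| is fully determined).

|AC| ∈ [10, 69]  (≈ [10.0000, 69.0000])

|AB| ∈ [38, 41]
|BC| ∈ {28}
|AC| ∈ [10, 69]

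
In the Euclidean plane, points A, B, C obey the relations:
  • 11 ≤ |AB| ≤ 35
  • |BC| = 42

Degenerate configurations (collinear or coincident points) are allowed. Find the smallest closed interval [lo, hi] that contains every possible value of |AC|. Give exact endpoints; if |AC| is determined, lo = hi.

|AC| ∈ [7, 77]  (≈ [7.0000, 77.0000])

|AB| ∈ [11, 35]
|BC| ∈ {42}
|AC| ∈ [7, 77]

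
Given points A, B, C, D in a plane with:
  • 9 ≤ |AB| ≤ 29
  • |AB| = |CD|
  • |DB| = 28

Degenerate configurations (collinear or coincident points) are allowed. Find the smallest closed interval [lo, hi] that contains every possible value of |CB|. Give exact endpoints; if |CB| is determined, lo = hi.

|AB| ∈ [9, 29]
|BD| ∈ {28}
|CD| ∈ [9, 29]
|AD| ∈ [0, 57]
|BC| ∈ [0, 57]
|AC| ∈ [0, 86]

|CB| ∈ [0, 57]  (≈ [0.0000, 57.0000])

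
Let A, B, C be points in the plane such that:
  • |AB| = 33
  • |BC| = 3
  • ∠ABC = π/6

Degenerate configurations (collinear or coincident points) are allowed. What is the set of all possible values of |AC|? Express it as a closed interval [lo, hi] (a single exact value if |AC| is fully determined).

|AB| ∈ {33}
|BC| ∈ {3}
|AC| ∈ {3·√(122 - 11·√(3))}

|AC| = 3·√(122 - 11·√(3))  (≈ 30.4389)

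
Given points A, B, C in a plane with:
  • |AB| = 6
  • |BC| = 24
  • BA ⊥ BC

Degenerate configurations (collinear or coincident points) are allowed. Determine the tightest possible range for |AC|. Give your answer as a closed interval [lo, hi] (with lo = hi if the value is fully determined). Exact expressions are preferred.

|AC| = 6·√(17)  (≈ 24.7386)

|AB| ∈ {6}
|BC| ∈ {24}
|AC| ∈ {6·√(17)}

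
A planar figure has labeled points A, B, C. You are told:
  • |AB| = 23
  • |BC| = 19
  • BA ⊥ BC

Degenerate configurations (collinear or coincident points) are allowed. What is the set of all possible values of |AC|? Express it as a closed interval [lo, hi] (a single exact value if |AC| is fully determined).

|AB| ∈ {23}
|BC| ∈ {19}
|AC| ∈ {√(890)}

|AC| = √(890)  (≈ 29.8329)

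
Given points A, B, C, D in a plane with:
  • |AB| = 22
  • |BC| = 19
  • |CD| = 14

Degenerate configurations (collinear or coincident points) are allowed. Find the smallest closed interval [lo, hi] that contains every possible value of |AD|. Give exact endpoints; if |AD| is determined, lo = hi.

|AD| ∈ [0, 55]  (≈ [0.0000, 55.0000])

|AB| ∈ {22}
|BC| ∈ {19}
|CD| ∈ {14}
|AC| ∈ [3, 41]
|BD| ∈ [5, 33]
|AD| ∈ [0, 55]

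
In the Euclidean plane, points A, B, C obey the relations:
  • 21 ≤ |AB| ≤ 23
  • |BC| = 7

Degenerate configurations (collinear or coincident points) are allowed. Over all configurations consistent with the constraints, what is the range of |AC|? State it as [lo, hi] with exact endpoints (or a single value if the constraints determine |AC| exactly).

|AC| ∈ [14, 30]  (≈ [14.0000, 30.0000])

|AB| ∈ [21, 23]
|BC| ∈ {7}
|AC| ∈ [14, 30]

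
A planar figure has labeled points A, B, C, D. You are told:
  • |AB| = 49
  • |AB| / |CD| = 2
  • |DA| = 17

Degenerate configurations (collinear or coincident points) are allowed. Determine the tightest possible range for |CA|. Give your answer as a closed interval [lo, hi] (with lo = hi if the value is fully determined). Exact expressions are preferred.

|AB| ∈ {49}
|AD| ∈ {17}
|CD| ∈ {49/2}
|BD| ∈ [32, 66]
|AC| ∈ [15/2, 83/2]
|BC| ∈ [15/2, 181/2]

|CA| ∈ [15/2, 83/2]  (≈ [7.5000, 41.5000])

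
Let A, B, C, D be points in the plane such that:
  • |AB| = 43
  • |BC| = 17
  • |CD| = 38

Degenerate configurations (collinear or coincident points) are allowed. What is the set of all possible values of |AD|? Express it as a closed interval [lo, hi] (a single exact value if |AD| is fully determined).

|AB| ∈ {43}
|BC| ∈ {17}
|CD| ∈ {38}
|AC| ∈ [26, 60]
|BD| ∈ [21, 55]
|AD| ∈ [0, 98]

|AD| ∈ [0, 98]  (≈ [0.0000, 98.0000])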